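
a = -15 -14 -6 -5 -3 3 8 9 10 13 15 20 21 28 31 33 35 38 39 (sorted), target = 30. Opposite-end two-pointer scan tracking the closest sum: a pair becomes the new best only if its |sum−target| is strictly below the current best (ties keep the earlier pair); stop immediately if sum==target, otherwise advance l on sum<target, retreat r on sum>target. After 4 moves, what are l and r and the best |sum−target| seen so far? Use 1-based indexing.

l=3, r=17, best |Δ|=2

l=1 r=19: -15+39=24 d=6 *, l++
l=2 r=19: -14+39=25 d=5 *, l++
l=3 r=19: -6+39=33 d=3 *, r--
l=3 r=18: -6+38=32 d=2 *, r--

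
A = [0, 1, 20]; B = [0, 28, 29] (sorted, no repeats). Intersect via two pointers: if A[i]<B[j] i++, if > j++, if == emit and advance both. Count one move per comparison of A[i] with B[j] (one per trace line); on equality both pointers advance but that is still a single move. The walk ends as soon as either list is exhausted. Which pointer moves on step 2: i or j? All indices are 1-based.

i

i=1 j=1: 0==0 emit, i++,j++
i=2 j=2: 1<28, i++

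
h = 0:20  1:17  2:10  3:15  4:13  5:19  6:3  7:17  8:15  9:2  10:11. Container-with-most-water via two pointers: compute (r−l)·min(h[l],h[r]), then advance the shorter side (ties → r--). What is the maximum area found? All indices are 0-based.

max area = 120

[0,10] min(20,11)*10=110 best=110 * → r--
[0,9] min(20,2)*9=18 best=110 → r--
[0,8] min(20,15)*8=120 best=120 * → r--
[0,7] min(20,17)*7=119 best=120 → r--
[0,6] min(20,3)*6=18 best=120 → r--
[0,5] min(20,19)*5=95 best=120 → r--
[0,4] min(20,13)*4=52 best=120 → r--
[0,3] min(20,15)*3=45 best=120 → r--
[0,2] min(20,10)*2=20 best=120 → r--
[0,1] min(20,17)*1=17 best=120 → r--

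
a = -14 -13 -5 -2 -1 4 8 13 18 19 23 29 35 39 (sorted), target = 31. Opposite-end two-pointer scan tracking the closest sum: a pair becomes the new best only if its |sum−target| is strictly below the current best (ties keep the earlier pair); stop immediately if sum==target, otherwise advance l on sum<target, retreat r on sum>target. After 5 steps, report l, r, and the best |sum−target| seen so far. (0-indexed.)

[0,13] -14+39=25 d=6 * → l++
[1,13] -13+39=26 d=5 * → l++
[2,13] -5+39=34 d=3 * → r--
[2,12] -5+35=30 d=1 * → l++
[3,12] -2+35=33 d=2 → r--

l=3, r=11, best |Δ|=1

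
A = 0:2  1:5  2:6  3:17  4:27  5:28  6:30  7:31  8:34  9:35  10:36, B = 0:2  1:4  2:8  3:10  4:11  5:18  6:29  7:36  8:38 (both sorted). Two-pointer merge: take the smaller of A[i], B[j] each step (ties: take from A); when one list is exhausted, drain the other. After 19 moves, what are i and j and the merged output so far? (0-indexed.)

i=0 j=0: A[i]=2<=B[j]=2 take 2, i++
i=1 j=0: A[i]=5>B[j]=2 take 2, j++
i=1 j=1: A[i]=5>B[j]=4 take 4, j++
i=1 j=2: A[i]=5<=B[j]=8 take 5, i++
i=2 j=2: A[i]=6<=B[j]=8 take 6, i++
i=3 j=2: A[i]=17>B[j]=8 take 8, j++
i=3 j=3: A[i]=17>B[j]=10 take 10, j++
i=3 j=4: A[i]=17>B[j]=11 take 11, j++
i=3 j=5: A[i]=17<=B[j]=18 take 17, i++
i=4 j=5: A[i]=27>B[j]=18 take 18, j++
i=4 j=6: A[i]=27<=B[j]=29 take 27, i++
i=5 j=6: A[i]=28<=B[j]=29 take 28, i++
i=6 j=6: A[i]=30>B[j]=29 take 29, j++
i=6 j=7: A[i]=30<=B[j]=36 take 30, i++
i=7 j=7: A[i]=31<=B[j]=36 take 31, i++
i=8 j=7: A[i]=34<=B[j]=36 take 34, i++
i=9 j=7: A[i]=35<=B[j]=36 take 35, i++
i=10 j=7: A[i]=36<=B[j]=36 take 36, i++
i=11 j=7: A done, take B[j]=36, j++

i=11, j=8, merged so far=[2, 2, 4, 5, 6, 8, 10, 11, 17, 18, 27, 28, 29, 30, 31, 34, 35, 36, 36]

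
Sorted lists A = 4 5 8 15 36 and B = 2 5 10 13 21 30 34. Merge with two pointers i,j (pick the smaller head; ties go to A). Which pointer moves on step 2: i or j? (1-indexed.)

i

[i=1,j=1] A[i]=4>B[j]=2 take 2 → j++
[i=1,j=2] A[i]=4<=B[j]=5 take 4 → i++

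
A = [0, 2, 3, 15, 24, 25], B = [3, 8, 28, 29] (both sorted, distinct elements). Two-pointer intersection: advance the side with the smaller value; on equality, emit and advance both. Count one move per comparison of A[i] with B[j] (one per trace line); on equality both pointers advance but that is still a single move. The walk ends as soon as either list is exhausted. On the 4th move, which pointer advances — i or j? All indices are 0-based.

[i=0,j=0] 0<3 → i++
[i=1,j=0] 2<3 → i++
[i=2,j=0] 3==3 emit → i++,j++
[i=3,j=1] 15>8 → j++

j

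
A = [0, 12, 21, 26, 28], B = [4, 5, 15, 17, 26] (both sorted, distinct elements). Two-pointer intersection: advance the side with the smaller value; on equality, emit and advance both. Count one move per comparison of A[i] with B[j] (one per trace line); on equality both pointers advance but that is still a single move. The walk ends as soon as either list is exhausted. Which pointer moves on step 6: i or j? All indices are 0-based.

[i=0,j=0] 0<4 → i++
[i=1,j=0] 12>4 → j++
[i=1,j=1] 12>5 → j++
[i=1,j=2] 12<15 → i++
[i=2,j=2] 21>15 → j++
[i=2,j=3] 21>17 → j++

j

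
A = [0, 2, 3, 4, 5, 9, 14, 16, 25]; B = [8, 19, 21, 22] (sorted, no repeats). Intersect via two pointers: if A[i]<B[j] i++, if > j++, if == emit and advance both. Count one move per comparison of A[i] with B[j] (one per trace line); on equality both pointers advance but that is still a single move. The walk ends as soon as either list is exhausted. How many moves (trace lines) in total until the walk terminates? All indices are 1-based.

[i=1,j=1] 0<8 → i++
[i=2,j=1] 2<8 → i++
[i=3,j=1] 3<8 → i++
[i=4,j=1] 4<8 → i++
[i=5,j=1] 5<8 → i++
[i=6,j=1] 9>8 → j++
[i=6,j=2] 9<19 → i++
[i=7,j=2] 14<19 → i++
[i=8,j=2] 16<19 → i++
[i=9,j=2] 25>19 → j++
[i=9,j=3] 25>21 → j++
[i=9,j=4] 25>22 → j++

12 moves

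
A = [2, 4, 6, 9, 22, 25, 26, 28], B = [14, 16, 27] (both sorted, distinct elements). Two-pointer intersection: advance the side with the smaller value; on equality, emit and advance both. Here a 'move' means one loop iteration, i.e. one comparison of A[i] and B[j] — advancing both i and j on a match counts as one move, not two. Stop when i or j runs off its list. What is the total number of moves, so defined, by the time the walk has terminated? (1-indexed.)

10 moves

i=1 j=1: 2<14, i++
i=2 j=1: 4<14, i++
i=3 j=1: 6<14, i++
i=4 j=1: 9<14, i++
i=5 j=1: 22>14, j++
i=5 j=2: 22>16, j++
i=5 j=3: 22<27, i++
i=6 j=3: 25<27, i++
i=7 j=3: 26<27, i++
i=8 j=3: 28>27, j++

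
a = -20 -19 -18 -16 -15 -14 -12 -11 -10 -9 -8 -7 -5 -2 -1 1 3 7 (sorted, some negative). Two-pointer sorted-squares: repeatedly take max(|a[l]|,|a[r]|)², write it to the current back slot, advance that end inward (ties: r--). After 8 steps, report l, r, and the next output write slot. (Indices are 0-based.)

l=8, r=17, next write slot=9

l=0 r=17: |-20|>|7| out[17]=400, l++
l=1 r=17: |-19|>|7| out[16]=361, l++
l=2 r=17: |-18|>|7| out[15]=324, l++
l=3 r=17: |-16|>|7| out[14]=256, l++
l=4 r=17: |-15|>|7| out[13]=225, l++
l=5 r=17: |-14|>|7| out[12]=196, l++
l=6 r=17: |-12|>|7| out[11]=144, l++
l=7 r=17: |-11|>|7| out[10]=121, l++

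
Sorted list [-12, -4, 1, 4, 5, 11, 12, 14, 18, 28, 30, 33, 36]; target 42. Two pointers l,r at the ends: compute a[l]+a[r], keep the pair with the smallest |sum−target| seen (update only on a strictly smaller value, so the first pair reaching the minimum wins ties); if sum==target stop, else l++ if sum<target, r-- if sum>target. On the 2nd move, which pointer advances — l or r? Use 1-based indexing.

l

[1,13] -12+36=24 d=18 * → l++
[2,13] -4+36=32 d=10 * → l++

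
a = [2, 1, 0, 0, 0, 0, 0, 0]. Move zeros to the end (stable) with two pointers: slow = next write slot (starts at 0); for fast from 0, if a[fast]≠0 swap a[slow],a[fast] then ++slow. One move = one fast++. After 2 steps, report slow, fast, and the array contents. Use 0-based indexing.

slow=0 fast=0: a[fast]=2≠0 swap→a[0]=2, slow++,fast++
slow=1 fast=1: a[fast]=1≠0 swap→a[1]=1, slow++,fast++

slow=2, fast=2, a=[2, 1, 0, 0, 0, 0, 0, 0]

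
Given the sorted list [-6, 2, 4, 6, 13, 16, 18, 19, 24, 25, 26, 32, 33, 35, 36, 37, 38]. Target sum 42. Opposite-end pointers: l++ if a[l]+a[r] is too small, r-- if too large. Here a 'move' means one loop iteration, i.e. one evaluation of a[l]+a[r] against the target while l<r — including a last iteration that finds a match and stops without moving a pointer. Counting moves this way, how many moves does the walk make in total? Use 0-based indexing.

l=0 r=16: -6+38=32 <42, l++
l=1 r=16: 2+38=40 <42, l++
l=2 r=16: 4+38=42, found

3 moves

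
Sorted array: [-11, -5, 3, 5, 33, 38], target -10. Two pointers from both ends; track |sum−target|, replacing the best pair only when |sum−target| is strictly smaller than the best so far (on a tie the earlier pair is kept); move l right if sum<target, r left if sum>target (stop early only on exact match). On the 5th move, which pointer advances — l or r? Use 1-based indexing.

l

l=1 r=6: -11+38=27 d=37 *, r--
l=1 r=5: -11+33=22 d=32 *, r--
l=1 r=4: -11+5=-6 d=4 *, r--
l=1 r=3: -11+3=-8 d=2 *, r--
l=1 r=2: -11+-5=-16 d=6, l++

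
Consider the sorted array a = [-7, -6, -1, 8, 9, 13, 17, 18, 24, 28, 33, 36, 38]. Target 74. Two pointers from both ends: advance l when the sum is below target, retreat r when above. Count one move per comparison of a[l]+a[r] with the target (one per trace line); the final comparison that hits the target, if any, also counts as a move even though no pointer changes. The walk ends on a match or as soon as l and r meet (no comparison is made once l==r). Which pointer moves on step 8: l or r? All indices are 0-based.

[0,12] -7+38=31 <74 → l++
[1,12] -6+38=32 <74 → l++
[2,12] -1+38=37 <74 → l++
[3,12] 8+38=46 <74 → l++
[4,12] 9+38=47 <74 → l++
[5,12] 13+38=51 <74 → l++
[6,12] 17+38=55 <74 → l++
[7,12] 18+38=56 <74 → l++

l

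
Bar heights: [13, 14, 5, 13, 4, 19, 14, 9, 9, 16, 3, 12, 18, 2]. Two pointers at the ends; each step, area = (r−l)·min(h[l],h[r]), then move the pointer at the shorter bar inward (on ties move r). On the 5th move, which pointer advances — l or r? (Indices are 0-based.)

[0,13] min(13,2)*13=26 best=26 * → r--
[0,12] min(13,18)*12=156 best=156 * → l++
[1,12] min(14,18)*11=154 best=156 → l++
[2,12] min(5,18)*10=50 best=156 → l++
[3,12] min(13,18)*9=117 best=156 → l++

l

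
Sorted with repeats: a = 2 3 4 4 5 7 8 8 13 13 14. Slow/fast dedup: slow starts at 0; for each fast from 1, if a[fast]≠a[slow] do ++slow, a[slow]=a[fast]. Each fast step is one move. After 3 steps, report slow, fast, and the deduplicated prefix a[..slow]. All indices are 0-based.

(s=0,f=1) a[fast]=3≠a[slow]=2 write a[1]=3 → slow++,fast++
(s=1,f=2) a[fast]=4≠a[slow]=3 write a[2]=4 → slow++,fast++
(s=2,f=3) a[fast]=4=a[slow] dup → fast++

slow=2, fast=4, prefix=[2, 3, 4]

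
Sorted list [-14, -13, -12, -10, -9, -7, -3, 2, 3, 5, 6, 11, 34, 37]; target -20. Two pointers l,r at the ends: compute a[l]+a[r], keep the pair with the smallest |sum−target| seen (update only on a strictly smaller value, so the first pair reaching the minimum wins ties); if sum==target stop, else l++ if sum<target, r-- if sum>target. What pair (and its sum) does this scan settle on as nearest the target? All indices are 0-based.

[0,13] -14+37=23 d=43 * → r--
[0,12] -14+34=20 d=40 * → r--
[0,11] -14+11=-3 d=17 * → r--
[0,10] -14+6=-8 d=12 * → r--
[0,9] -14+5=-9 d=11 * → r--
[0,8] -14+3=-11 d=9 * → r--
[0,7] -14+2=-12 d=8 * → r--
[0,6] -14+-3=-17 d=3 * → r--
[0,5] -14+-7=-21 d=1 * → l++
[1,5] -13+-7=-20 d=0 * → stop

pair (-13, -7) with sum -20 (|Δ|=0)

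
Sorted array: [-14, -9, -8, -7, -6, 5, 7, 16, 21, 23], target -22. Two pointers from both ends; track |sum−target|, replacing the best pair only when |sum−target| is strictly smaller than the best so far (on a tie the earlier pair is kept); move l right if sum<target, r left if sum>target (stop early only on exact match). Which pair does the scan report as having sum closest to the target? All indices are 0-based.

l=0 r=9: -14+23=9 d=31 *, r--
l=0 r=8: -14+21=7 d=29 *, r--
l=0 r=7: -14+16=2 d=24 *, r--
l=0 r=6: -14+7=-7 d=15 *, r--
l=0 r=5: -14+5=-9 d=13 *, r--
l=0 r=4: -14+-6=-20 d=2 *, r--
l=0 r=3: -14+-7=-21 d=1 *, r--
l=0 r=2: -14+-8=-22 d=0 *, stop

pair (-14, -8) with sum -22 (|Δ|=0)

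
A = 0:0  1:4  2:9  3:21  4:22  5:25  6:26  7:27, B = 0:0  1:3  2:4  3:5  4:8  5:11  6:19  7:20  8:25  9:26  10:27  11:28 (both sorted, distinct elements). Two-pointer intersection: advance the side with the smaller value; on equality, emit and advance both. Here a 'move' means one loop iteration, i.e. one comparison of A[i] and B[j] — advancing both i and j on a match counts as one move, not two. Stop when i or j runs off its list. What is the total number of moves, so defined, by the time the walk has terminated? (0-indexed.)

[i=0,j=0] 0==0 emit → i++,j++
[i=1,j=1] 4>3 → j++
[i=1,j=2] 4==4 emit → i++,j++
[i=2,j=3] 9>5 → j++
[i=2,j=4] 9>8 → j++
[i=2,j=5] 9<11 → i++
[i=3,j=5] 21>11 → j++
[i=3,j=6] 21>19 → j++
[i=3,j=7] 21>20 → j++
[i=3,j=8] 21<25 → i++
[i=4,j=8] 22<25 → i++
[i=5,j=8] 25==25 emit → i++,j++
[i=6,j=9] 26==26 emit → i++,j++
[i=7,j=10] 27==27 emit → i++,j++

14 moves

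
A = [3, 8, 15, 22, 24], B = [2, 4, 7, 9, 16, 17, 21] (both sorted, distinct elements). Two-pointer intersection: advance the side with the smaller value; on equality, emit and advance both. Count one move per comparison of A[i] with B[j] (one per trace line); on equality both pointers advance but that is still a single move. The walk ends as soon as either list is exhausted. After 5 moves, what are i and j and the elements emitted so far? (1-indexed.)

[i=1,j=1] 3>2 → j++
[i=1,j=2] 3<4 → i++
[i=2,j=2] 8>4 → j++
[i=2,j=3] 8>7 → j++
[i=2,j=4] 8<9 → i++

i=3, j=4, emitted=[]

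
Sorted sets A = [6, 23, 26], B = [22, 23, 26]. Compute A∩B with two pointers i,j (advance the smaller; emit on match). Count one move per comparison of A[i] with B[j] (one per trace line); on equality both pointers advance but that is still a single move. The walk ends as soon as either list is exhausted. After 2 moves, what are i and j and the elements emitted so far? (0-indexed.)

i=1, j=1, emitted=[]

i=0 j=0: 6<22, i++
i=1 j=0: 23>22, j++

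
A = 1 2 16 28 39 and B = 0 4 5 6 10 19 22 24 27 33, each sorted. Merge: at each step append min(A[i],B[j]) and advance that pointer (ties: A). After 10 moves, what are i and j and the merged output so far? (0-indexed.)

i=3, j=7, merged so far=[0, 1, 2, 4, 5, 6, 10, 16, 19, 22]

[i=0,j=0] A[i]=1>B[j]=0 take 0 → j++
[i=0,j=1] A[i]=1<=B[j]=4 take 1 → i++
[i=1,j=1] A[i]=2<=B[j]=4 take 2 → i++
[i=2,j=1] A[i]=16>B[j]=4 take 4 → j++
[i=2,j=2] A[i]=16>B[j]=5 take 5 → j++
[i=2,j=3] A[i]=16>B[j]=6 take 6 → j++
[i=2,j=4] A[i]=16>B[j]=10 take 10 → j++
[i=2,j=5] A[i]=16<=B[j]=19 take 16 → i++
[i=3,j=5] A[i]=28>B[j]=19 take 19 → j++
[i=3,j=6] A[i]=28>B[j]=22 take 22 → j++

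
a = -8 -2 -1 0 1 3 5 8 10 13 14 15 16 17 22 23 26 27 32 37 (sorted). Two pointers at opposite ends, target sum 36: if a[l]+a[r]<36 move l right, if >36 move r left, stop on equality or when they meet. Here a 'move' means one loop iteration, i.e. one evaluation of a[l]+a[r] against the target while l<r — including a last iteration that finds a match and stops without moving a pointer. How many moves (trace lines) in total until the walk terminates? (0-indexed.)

l=0 r=19: -8+37=29 <36, l++
l=1 r=19: -2+37=35 <36, l++
l=2 r=19: -1+37=36, found

3 moves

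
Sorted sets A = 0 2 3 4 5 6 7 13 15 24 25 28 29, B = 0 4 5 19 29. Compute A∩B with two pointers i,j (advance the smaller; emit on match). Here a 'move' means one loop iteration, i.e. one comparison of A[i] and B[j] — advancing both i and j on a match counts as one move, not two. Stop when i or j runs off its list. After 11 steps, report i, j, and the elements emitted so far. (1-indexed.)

i=11, j=5, emitted=[0, 4, 5]

[i=1,j=1] 0==0 emit → i++,j++
[i=2,j=2] 2<4 → i++
[i=3,j=2] 3<4 → i++
[i=4,j=2] 4==4 emit → i++,j++
[i=5,j=3] 5==5 emit → i++,j++
[i=6,j=4] 6<19 → i++
[i=7,j=4] 7<19 → i++
[i=8,j=4] 13<19 → i++
[i=9,j=4] 15<19 → i++
[i=10,j=4] 24>19 → j++
[i=10,j=5] 24<29 → i++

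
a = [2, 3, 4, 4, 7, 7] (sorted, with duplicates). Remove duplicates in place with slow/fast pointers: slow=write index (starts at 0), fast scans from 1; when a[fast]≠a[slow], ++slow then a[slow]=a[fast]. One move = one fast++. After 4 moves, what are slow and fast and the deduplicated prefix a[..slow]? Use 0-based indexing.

slow=3, fast=5, prefix=[2, 3, 4, 7]

(s=0,f=1) a[fast]=3≠a[slow]=2 write a[1]=3 → slow++,fast++
(s=1,f=2) a[fast]=4≠a[slow]=3 write a[2]=4 → slow++,fast++
(s=2,f=3) a[fast]=4=a[slow] dup → fast++
(s=2,f=4) a[fast]=7≠a[slow]=4 write a[3]=7 → slow++,fast++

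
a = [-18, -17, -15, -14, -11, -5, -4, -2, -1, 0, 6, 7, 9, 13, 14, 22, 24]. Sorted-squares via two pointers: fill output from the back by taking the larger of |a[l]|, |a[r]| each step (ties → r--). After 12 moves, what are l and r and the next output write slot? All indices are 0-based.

l=5, r=9, next write slot=4

l=0 r=16: |-18|<=|24| out[16]=576, r--
l=0 r=15: |-18|<=|22| out[15]=484, r--
l=0 r=14: |-18|>|14| out[14]=324, l++
l=1 r=14: |-17|>|14| out[13]=289, l++
l=2 r=14: |-15|>|14| out[12]=225, l++
l=3 r=14: |-14|<=|14| out[11]=196, r--
l=3 r=13: |-14|>|13| out[10]=196, l++
l=4 r=13: |-11|<=|13| out[9]=169, r--
l=4 r=12: |-11|>|9| out[8]=121, l++
l=5 r=12: |-5|<=|9| out[7]=81, r--
l=5 r=11: |-5|<=|7| out[6]=49, r--
l=5 r=10: |-5|<=|6| out[5]=36, r--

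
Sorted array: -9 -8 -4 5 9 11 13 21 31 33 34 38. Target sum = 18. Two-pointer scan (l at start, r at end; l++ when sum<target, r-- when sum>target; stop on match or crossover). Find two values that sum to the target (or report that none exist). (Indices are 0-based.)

(5, 13)

l=0 r=11: -9+38=29 >18, r--
l=0 r=10: -9+34=25 >18, r--
l=0 r=9: -9+33=24 >18, r--
l=0 r=8: -9+31=22 >18, r--
l=0 r=7: -9+21=12 <18, l++
l=1 r=7: -8+21=13 <18, l++
l=2 r=7: -4+21=17 <18, l++
l=3 r=7: 5+21=26 >18, r--
l=3 r=6: 5+13=18, found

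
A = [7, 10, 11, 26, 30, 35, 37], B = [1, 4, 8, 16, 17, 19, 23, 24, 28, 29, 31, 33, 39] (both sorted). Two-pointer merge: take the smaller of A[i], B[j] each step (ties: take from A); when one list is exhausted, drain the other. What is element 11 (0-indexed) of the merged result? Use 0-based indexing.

merged[11] = 26

[i=0,j=0] A[i]=7>B[j]=1 take 1 → j++
[i=0,j=1] A[i]=7>B[j]=4 take 4 → j++
[i=0,j=2] A[i]=7<=B[j]=8 take 7 → i++
[i=1,j=2] A[i]=10>B[j]=8 take 8 → j++
[i=1,j=3] A[i]=10<=B[j]=16 take 10 → i++
[i=2,j=3] A[i]=11<=B[j]=16 take 11 → i++
[i=3,j=3] A[i]=26>B[j]=16 take 16 → j++
[i=3,j=4] A[i]=26>B[j]=17 take 17 → j++
[i=3,j=5] A[i]=26>B[j]=19 take 19 → j++
[i=3,j=6] A[i]=26>B[j]=23 take 23 → j++
[i=3,j=7] A[i]=26>B[j]=24 take 24 → j++
[i=3,j=8] A[i]=26<=B[j]=28 take 26 → i++
[i=4,j=8] A[i]=30>B[j]=28 take 28 → j++
[i=4,j=9] A[i]=30>B[j]=29 take 29 → j++
[i=4,j=10] A[i]=30<=B[j]=31 take 30 → i++
[i=5,j=10] A[i]=35>B[j]=31 take 31 → j++
[i=5,j=11] A[i]=35>B[j]=33 take 33 → j++
[i=5,j=12] A[i]=35<=B[j]=39 take 35 → i++
[i=6,j=12] A[i]=37<=B[j]=39 take 37 → i++
[i=7,j=12] A done, take B[j]=39 → j++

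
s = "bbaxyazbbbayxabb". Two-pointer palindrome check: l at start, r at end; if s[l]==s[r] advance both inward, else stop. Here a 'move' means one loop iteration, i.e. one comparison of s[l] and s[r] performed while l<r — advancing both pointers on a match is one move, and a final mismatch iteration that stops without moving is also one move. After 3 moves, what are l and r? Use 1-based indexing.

l=1 r=16: 'b'=='b', l++,r--
l=2 r=15: 'b'=='b', l++,r--
l=3 r=14: 'a'=='a', l++,r--

l=4, r=13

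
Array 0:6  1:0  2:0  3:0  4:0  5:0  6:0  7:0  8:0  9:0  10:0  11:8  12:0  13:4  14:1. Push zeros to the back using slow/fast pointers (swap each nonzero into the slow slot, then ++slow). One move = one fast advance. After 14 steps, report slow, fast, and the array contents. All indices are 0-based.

slow=3, fast=14, a=[6, 8, 4, 0, 0, 0, 0, 0, 0, 0, 0, 0, 0, 0, 1]

slow=0 fast=0: a[fast]=6≠0 swap→a[0]=6, slow++,fast++
slow=1 fast=1: a[fast]=0, fast++
slow=1 fast=2: a[fast]=0, fast++
slow=1 fast=3: a[fast]=0, fast++
slow=1 fast=4: a[fast]=0, fast++
slow=1 fast=5: a[fast]=0, fast++
slow=1 fast=6: a[fast]=0, fast++
slow=1 fast=7: a[fast]=0, fast++
slow=1 fast=8: a[fast]=0, fast++
slow=1 fast=9: a[fast]=0, fast++
slow=1 fast=10: a[fast]=0, fast++
slow=1 fast=11: a[fast]=8≠0 swap→a[1]=8, slow++,fast++
slow=2 fast=12: a[fast]=0, fast++
slow=2 fast=13: a[fast]=4≠0 swap→a[2]=4, slow++,fast++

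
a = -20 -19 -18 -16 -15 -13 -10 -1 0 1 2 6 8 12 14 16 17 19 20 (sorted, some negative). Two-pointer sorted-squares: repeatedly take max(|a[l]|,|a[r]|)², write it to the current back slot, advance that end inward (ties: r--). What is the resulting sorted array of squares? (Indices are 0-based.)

l=0 r=18: |-20|<=|20| out[18]=400, r--
l=0 r=17: |-20|>|19| out[17]=400, l++
l=1 r=17: |-19|<=|19| out[16]=361, r--
l=1 r=16: |-19|>|17| out[15]=361, l++
l=2 r=16: |-18|>|17| out[14]=324, l++
l=3 r=16: |-16|<=|17| out[13]=289, r--
l=3 r=15: |-16|<=|16| out[12]=256, r--
l=3 r=14: |-16|>|14| out[11]=256, l++
l=4 r=14: |-15|>|14| out[10]=225, l++
l=5 r=14: |-13|<=|14| out[9]=196, r--
l=5 r=13: |-13|>|12| out[8]=169, l++
l=6 r=13: |-10|<=|12| out[7]=144, r--
l=6 r=12: |-10|>|8| out[6]=100, l++
l=7 r=12: |-1|<=|8| out[5]=64, r--
l=7 r=11: |-1|<=|6| out[4]=36, r--
l=7 r=10: |-1|<=|2| out[3]=4, r--
l=7 r=9: |-1|<=|1| out[2]=1, r--
l=7 r=8: |-1|>|0| out[1]=1, l++
l=8 r=8: |0|<=|0| out[0]=0, r--

[0, 1, 1, 4, 36, 64, 100, 144, 169, 196, 225, 256, 256, 289, 324, 361, 361, 400, 400]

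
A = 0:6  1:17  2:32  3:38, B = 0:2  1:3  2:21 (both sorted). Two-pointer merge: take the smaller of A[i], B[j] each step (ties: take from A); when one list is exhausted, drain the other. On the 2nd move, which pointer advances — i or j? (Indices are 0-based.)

i=0 j=0: A[i]=6>B[j]=2 take 2, j++
i=0 j=1: A[i]=6>B[j]=3 take 3, j++

j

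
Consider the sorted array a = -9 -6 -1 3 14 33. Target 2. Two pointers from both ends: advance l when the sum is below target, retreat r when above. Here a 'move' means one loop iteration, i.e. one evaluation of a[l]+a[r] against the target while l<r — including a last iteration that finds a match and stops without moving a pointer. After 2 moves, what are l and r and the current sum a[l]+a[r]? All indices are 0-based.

l=0, r=3, sum=-6

l=0 r=5: -9+33=24 >2, r--
l=0 r=4: -9+14=5 >2, r--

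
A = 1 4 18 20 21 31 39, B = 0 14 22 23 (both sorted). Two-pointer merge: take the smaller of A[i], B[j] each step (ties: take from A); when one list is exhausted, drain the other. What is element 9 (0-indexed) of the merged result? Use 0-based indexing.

merged[9] = 31

[i=0,j=0] A[i]=1>B[j]=0 take 0 → j++
[i=0,j=1] A[i]=1<=B[j]=14 take 1 → i++
[i=1,j=1] A[i]=4<=B[j]=14 take 4 → i++
[i=2,j=1] A[i]=18>B[j]=14 take 14 → j++
[i=2,j=2] A[i]=18<=B[j]=22 take 18 → i++
[i=3,j=2] A[i]=20<=B[j]=22 take 20 → i++
[i=4,j=2] A[i]=21<=B[j]=22 take 21 → i++
[i=5,j=2] A[i]=31>B[j]=22 take 22 → j++
[i=5,j=3] A[i]=31>B[j]=23 take 23 → j++
[i=5,j=4] B done, take A[i]=31 → i++
[i=6,j=4] B done, take A[i]=39 → i++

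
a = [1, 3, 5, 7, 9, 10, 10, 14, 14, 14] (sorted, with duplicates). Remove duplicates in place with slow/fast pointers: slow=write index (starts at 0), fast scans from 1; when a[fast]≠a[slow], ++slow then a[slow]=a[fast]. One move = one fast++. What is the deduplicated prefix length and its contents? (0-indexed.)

length 7; prefix = [1, 3, 5, 7, 9, 10, 14]

slow=0 fast=1: a[fast]=3≠a[slow]=1 write a[1]=3, slow++,fast++
slow=1 fast=2: a[fast]=5≠a[slow]=3 write a[2]=5, slow++,fast++
slow=2 fast=3: a[fast]=7≠a[slow]=5 write a[3]=7, slow++,fast++
slow=3 fast=4: a[fast]=9≠a[slow]=7 write a[4]=9, slow++,fast++
slow=4 fast=5: a[fast]=10≠a[slow]=9 write a[5]=10, slow++,fast++
slow=5 fast=6: a[fast]=10=a[slow] dup, fast++
slow=5 fast=7: a[fast]=14≠a[slow]=10 write a[6]=14, slow++,fast++
slow=6 fast=8: a[fast]=14=a[slow] dup, fast++
slow=6 fast=9: a[fast]=14=a[slow] dup, fast++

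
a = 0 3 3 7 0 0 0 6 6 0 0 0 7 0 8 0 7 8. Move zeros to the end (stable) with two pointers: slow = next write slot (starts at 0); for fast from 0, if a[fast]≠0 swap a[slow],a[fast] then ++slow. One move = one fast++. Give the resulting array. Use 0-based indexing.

[3, 3, 7, 6, 6, 7, 8, 7, 8, 0, 0, 0, 0, 0, 0, 0, 0, 0]

slow=0 fast=0: a[fast]=0, fast++
slow=0 fast=1: a[fast]=3≠0 swap→a[0]=3, slow++,fast++
slow=1 fast=2: a[fast]=3≠0 swap→a[1]=3, slow++,fast++
slow=2 fast=3: a[fast]=7≠0 swap→a[2]=7, slow++,fast++
slow=3 fast=4: a[fast]=0, fast++
slow=3 fast=5: a[fast]=0, fast++
slow=3 fast=6: a[fast]=0, fast++
slow=3 fast=7: a[fast]=6≠0 swap→a[3]=6, slow++,fast++
slow=4 fast=8: a[fast]=6≠0 swap→a[4]=6, slow++,fast++
slow=5 fast=9: a[fast]=0, fast++
slow=5 fast=10: a[fast]=0, fast++
slow=5 fast=11: a[fast]=0, fast++
slow=5 fast=12: a[fast]=7≠0 swap→a[5]=7, slow++,fast++
slow=6 fast=13: a[fast]=0, fast++
slow=6 fast=14: a[fast]=8≠0 swap→a[6]=8, slow++,fast++
slow=7 fast=15: a[fast]=0, fast++
slow=7 fast=16: a[fast]=7≠0 swap→a[7]=7, slow++,fast++
slow=8 fast=17: a[fast]=8≠0 swap→a[8]=8, slow++,fast++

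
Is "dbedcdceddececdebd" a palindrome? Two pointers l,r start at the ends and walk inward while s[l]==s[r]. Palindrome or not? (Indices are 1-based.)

l=1 r=18: 'd'=='d', l++,r--
l=2 r=17: 'b'=='b', l++,r--
l=3 r=16: 'e'=='e', l++,r--
l=4 r=15: 'd'=='d', l++,r--
l=5 r=14: 'c'=='c', l++,r--
l=6 r=13: 'd'!='e', stop

not a palindrome (mismatch at 6,13)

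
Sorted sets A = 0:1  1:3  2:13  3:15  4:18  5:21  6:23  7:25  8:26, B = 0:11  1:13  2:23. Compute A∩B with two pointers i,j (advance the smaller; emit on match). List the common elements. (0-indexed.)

[i=0,j=0] 1<11 → i++
[i=1,j=0] 3<11 → i++
[i=2,j=0] 13>11 → j++
[i=2,j=1] 13==13 emit → i++,j++
[i=3,j=2] 15<23 → i++
[i=4,j=2] 18<23 → i++
[i=5,j=2] 21<23 → i++
[i=6,j=2] 23==23 emit → i++,j++

intersection = [13, 23]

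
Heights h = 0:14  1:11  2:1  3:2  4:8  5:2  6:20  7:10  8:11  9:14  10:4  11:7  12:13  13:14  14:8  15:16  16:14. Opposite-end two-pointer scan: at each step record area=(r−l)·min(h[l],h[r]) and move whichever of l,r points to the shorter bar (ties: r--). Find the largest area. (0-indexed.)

l=0 r=16: min(14,14)*16=224 best=224 *, r--
l=0 r=15: min(14,16)*15=210 best=224, l++
l=1 r=15: min(11,16)*14=154 best=224, l++
l=2 r=15: min(1,16)*13=13 best=224, l++
l=3 r=15: min(2,16)*12=24 best=224, l++
l=4 r=15: min(8,16)*11=88 best=224, l++
l=5 r=15: min(2,16)*10=20 best=224, l++
l=6 r=15: min(20,16)*9=144 best=224, r--
l=6 r=14: min(20,8)*8=64 best=224, r--
l=6 r=13: min(20,14)*7=98 best=224, r--
l=6 r=12: min(20,13)*6=78 best=224, r--
l=6 r=11: min(20,7)*5=35 best=224, r--
l=6 r=10: min(20,4)*4=16 best=224, r--
l=6 r=9: min(20,14)*3=42 best=224, r--
l=6 r=8: min(20,11)*2=22 best=224, r--
l=6 r=7: min(20,10)*1=10 best=224, r--

max area = 224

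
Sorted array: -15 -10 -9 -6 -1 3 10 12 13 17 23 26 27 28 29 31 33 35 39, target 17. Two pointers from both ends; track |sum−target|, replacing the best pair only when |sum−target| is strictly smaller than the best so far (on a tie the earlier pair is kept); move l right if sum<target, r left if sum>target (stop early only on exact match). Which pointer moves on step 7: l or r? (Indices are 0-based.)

l=0 r=18: -15+39=24 d=7 *, r--
l=0 r=17: -15+35=20 d=3 *, r--
l=0 r=16: -15+33=18 d=1 *, r--
l=0 r=15: -15+31=16 d=1, l++
l=1 r=15: -10+31=21 d=4, r--
l=1 r=14: -10+29=19 d=2, r--
l=1 r=13: -10+28=18 d=1, r--

r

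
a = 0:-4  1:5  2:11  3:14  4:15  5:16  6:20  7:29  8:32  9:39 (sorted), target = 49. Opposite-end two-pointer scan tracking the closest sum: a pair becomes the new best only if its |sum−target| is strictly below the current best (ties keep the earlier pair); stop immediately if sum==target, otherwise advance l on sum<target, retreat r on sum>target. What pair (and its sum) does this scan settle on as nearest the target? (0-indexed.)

[0,9] -4+39=35 d=14 * → l++
[1,9] 5+39=44 d=5 * → l++
[2,9] 11+39=50 d=1 * → r--
[2,8] 11+32=43 d=6 → l++
[3,8] 14+32=46 d=3 → l++
[4,8] 15+32=47 d=2 → l++
[5,8] 16+32=48 d=1 → l++
[6,8] 20+32=52 d=3 → r--
[6,7] 20+29=49 d=0 * → stop

pair (20, 29) with sum 49 (|Δ|=0)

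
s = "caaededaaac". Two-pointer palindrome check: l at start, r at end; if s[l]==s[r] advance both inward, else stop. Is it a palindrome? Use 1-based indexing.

[1,11] 'c'=='c' → l++,r--
[2,10] 'a'=='a' → l++,r--
[3,9] 'a'=='a' → l++,r--
[4,8] 'e'!='a' → stop

not a palindrome (mismatch at 4,8)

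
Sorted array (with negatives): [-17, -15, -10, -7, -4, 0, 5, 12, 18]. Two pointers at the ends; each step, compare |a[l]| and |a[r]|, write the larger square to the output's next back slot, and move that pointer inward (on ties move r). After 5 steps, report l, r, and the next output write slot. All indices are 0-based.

l=3, r=6, next write slot=3

l=0 r=8: |-17|<=|18| out[8]=324, r--
l=0 r=7: |-17|>|12| out[7]=289, l++
l=1 r=7: |-15|>|12| out[6]=225, l++
l=2 r=7: |-10|<=|12| out[5]=144, r--
l=2 r=6: |-10|>|5| out[4]=100, l++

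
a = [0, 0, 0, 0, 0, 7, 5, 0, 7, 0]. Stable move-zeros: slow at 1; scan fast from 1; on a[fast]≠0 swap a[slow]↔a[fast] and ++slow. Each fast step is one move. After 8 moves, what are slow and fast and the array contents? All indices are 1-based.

slow=1 fast=1: a[fast]=0, fast++
slow=1 fast=2: a[fast]=0, fast++
slow=1 fast=3: a[fast]=0, fast++
slow=1 fast=4: a[fast]=0, fast++
slow=1 fast=5: a[fast]=0, fast++
slow=1 fast=6: a[fast]=7≠0 swap→a[1]=7, slow++,fast++
slow=2 fast=7: a[fast]=5≠0 swap→a[2]=5, slow++,fast++
slow=3 fast=8: a[fast]=0, fast++

slow=3, fast=9, a=[7, 5, 0, 0, 0, 0, 0, 0, 7, 0]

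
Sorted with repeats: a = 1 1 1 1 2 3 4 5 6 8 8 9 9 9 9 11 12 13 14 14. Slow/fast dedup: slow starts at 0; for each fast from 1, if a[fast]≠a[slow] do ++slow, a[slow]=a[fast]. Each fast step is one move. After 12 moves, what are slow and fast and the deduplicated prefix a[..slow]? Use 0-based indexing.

slow=7, fast=13, prefix=[1, 2, 3, 4, 5, 6, 8, 9]

slow=0 fast=1: a[fast]=1=a[slow] dup, fast++
slow=0 fast=2: a[fast]=1=a[slow] dup, fast++
slow=0 fast=3: a[fast]=1=a[slow] dup, fast++
slow=0 fast=4: a[fast]=2≠a[slow]=1 write a[1]=2, slow++,fast++
slow=1 fast=5: a[fast]=3≠a[slow]=2 write a[2]=3, slow++,fast++
slow=2 fast=6: a[fast]=4≠a[slow]=3 write a[3]=4, slow++,fast++
slow=3 fast=7: a[fast]=5≠a[slow]=4 write a[4]=5, slow++,fast++
slow=4 fast=8: a[fast]=6≠a[slow]=5 write a[5]=6, slow++,fast++
slow=5 fast=9: a[fast]=8≠a[slow]=6 write a[6]=8, slow++,fast++
slow=6 fast=10: a[fast]=8=a[slow] dup, fast++
slow=6 fast=11: a[fast]=9≠a[slow]=8 write a[7]=9, slow++,fast++
slow=7 fast=12: a[fast]=9=a[slow] dup, fast++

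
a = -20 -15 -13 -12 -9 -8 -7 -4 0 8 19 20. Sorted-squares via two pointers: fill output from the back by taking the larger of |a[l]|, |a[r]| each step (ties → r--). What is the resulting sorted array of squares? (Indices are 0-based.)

[0,11] |-20|<=|20| out[11]=400 → r--
[0,10] |-20|>|19| out[10]=400 → l++
[1,10] |-15|<=|19| out[9]=361 → r--
[1,9] |-15|>|8| out[8]=225 → l++
[2,9] |-13|>|8| out[7]=169 → l++
[3,9] |-12|>|8| out[6]=144 → l++
[4,9] |-9|>|8| out[5]=81 → l++
[5,9] |-8|<=|8| out[4]=64 → r--
[5,8] |-8|>|0| out[3]=64 → l++
[6,8] |-7|>|0| out[2]=49 → l++
[7,8] |-4|>|0| out[1]=16 → l++
[8,8] |0|<=|0| out[0]=0 → r--

[0, 16, 49, 64, 64, 81, 144, 169, 225, 361, 400, 400]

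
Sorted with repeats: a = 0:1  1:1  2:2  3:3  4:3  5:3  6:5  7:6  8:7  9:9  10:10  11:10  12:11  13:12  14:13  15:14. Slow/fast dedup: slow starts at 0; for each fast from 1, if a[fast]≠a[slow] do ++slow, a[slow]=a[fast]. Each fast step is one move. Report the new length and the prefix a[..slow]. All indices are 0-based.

slow=0 fast=1: a[fast]=1=a[slow] dup, fast++
slow=0 fast=2: a[fast]=2≠a[slow]=1 write a[1]=2, slow++,fast++
slow=1 fast=3: a[fast]=3≠a[slow]=2 write a[2]=3, slow++,fast++
slow=2 fast=4: a[fast]=3=a[slow] dup, fast++
slow=2 fast=5: a[fast]=3=a[slow] dup, fast++
slow=2 fast=6: a[fast]=5≠a[slow]=3 write a[3]=5, slow++,fast++
slow=3 fast=7: a[fast]=6≠a[slow]=5 write a[4]=6, slow++,fast++
slow=4 fast=8: a[fast]=7≠a[slow]=6 write a[5]=7, slow++,fast++
slow=5 fast=9: a[fast]=9≠a[slow]=7 write a[6]=9, slow++,fast++
slow=6 fast=10: a[fast]=10≠a[slow]=9 write a[7]=10, slow++,fast++
slow=7 fast=11: a[fast]=10=a[slow] dup, fast++
slow=7 fast=12: a[fast]=11≠a[slow]=10 write a[8]=11, slow++,fast++
slow=8 fast=13: a[fast]=12≠a[slow]=11 write a[9]=12, slow++,fast++
slow=9 fast=14: a[fast]=13≠a[slow]=12 write a[10]=13, slow++,fast++
slow=10 fast=15: a[fast]=14≠a[slow]=13 write a[11]=14, slow++,fast++

length 12; prefix = [1, 2, 3, 5, 6, 7, 9, 10, 11, 12, 13, 14]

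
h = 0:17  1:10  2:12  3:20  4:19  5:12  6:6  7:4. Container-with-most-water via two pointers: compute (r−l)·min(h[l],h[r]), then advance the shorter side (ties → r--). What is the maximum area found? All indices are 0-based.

max area = 68

l=0 r=7: min(17,4)*7=28 best=28 *, r--
l=0 r=6: min(17,6)*6=36 best=36 *, r--
l=0 r=5: min(17,12)*5=60 best=60 *, r--
l=0 r=4: min(17,19)*4=68 best=68 *, l++
l=1 r=4: min(10,19)*3=30 best=68, l++
l=2 r=4: min(12,19)*2=24 best=68, l++
l=3 r=4: min(20,19)*1=19 best=68, r--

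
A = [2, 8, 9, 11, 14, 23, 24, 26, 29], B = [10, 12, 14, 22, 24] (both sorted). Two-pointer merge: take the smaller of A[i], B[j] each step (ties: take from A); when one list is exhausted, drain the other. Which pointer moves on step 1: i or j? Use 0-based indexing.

[i=0,j=0] A[i]=2<=B[j]=10 take 2 → i++

i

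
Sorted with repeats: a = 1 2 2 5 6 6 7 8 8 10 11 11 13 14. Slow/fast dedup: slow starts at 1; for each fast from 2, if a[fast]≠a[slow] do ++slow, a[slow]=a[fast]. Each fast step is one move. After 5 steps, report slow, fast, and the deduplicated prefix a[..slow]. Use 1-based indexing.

slow=4, fast=7, prefix=[1, 2, 5, 6]

slow=1 fast=2: a[fast]=2≠a[slow]=1 write a[2]=2, slow++,fast++
slow=2 fast=3: a[fast]=2=a[slow] dup, fast++
slow=2 fast=4: a[fast]=5≠a[slow]=2 write a[3]=5, slow++,fast++
slow=3 fast=5: a[fast]=6≠a[slow]=5 write a[4]=6, slow++,fast++
slow=4 fast=6: a[fast]=6=a[slow] dup, fast++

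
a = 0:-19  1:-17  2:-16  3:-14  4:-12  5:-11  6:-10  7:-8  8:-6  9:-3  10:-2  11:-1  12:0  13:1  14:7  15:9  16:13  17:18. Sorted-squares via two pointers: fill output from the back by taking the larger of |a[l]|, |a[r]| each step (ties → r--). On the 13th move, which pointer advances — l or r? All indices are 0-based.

l=0 r=17: |-19|>|18| out[17]=361, l++
l=1 r=17: |-17|<=|18| out[16]=324, r--
l=1 r=16: |-17|>|13| out[15]=289, l++
l=2 r=16: |-16|>|13| out[14]=256, l++
l=3 r=16: |-14|>|13| out[13]=196, l++
l=4 r=16: |-12|<=|13| out[12]=169, r--
l=4 r=15: |-12|>|9| out[11]=144, l++
l=5 r=15: |-11|>|9| out[10]=121, l++
l=6 r=15: |-10|>|9| out[9]=100, l++
l=7 r=15: |-8|<=|9| out[8]=81, r--
l=7 r=14: |-8|>|7| out[7]=64, l++
l=8 r=14: |-6|<=|7| out[6]=49, r--
l=8 r=13: |-6|>|1| out[5]=36, l++

l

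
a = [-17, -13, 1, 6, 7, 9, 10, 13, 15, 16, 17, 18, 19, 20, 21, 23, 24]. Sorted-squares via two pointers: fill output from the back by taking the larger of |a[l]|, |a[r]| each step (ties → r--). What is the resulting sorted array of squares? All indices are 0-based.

l=0 r=16: |-17|<=|24| out[16]=576, r--
l=0 r=15: |-17|<=|23| out[15]=529, r--
l=0 r=14: |-17|<=|21| out[14]=441, r--
l=0 r=13: |-17|<=|20| out[13]=400, r--
l=0 r=12: |-17|<=|19| out[12]=361, r--
l=0 r=11: |-17|<=|18| out[11]=324, r--
l=0 r=10: |-17|<=|17| out[10]=289, r--
l=0 r=9: |-17|>|16| out[9]=289, l++
l=1 r=9: |-13|<=|16| out[8]=256, r--
l=1 r=8: |-13|<=|15| out[7]=225, r--
l=1 r=7: |-13|<=|13| out[6]=169, r--
l=1 r=6: |-13|>|10| out[5]=169, l++
l=2 r=6: |1|<=|10| out[4]=100, r--
l=2 r=5: |1|<=|9| out[3]=81, r--
l=2 r=4: |1|<=|7| out[2]=49, r--
l=2 r=3: |1|<=|6| out[1]=36, r--
l=2 r=2: |1|<=|1| out[0]=1, r--

[1, 36, 49, 81, 100, 169, 169, 225, 256, 289, 289, 324, 361, 400, 441, 529, 576]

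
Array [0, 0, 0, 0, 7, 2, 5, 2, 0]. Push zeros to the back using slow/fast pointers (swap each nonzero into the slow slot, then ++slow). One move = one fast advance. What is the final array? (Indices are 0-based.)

[7, 2, 5, 2, 0, 0, 0, 0, 0]

(s=0,f=0) a[fast]=0 → fast++
(s=0,f=1) a[fast]=0 → fast++
(s=0,f=2) a[fast]=0 → fast++
(s=0,f=3) a[fast]=0 → fast++
(s=0,f=4) a[fast]=7≠0 swap→a[0]=7 → slow++,fast++
(s=1,f=5) a[fast]=2≠0 swap→a[1]=2 → slow++,fast++
(s=2,f=6) a[fast]=5≠0 swap→a[2]=5 → slow++,fast++
(s=3,f=7) a[fast]=2≠0 swap→a[3]=2 → slow++,fast++
(s=4,f=8) a[fast]=0 → fast++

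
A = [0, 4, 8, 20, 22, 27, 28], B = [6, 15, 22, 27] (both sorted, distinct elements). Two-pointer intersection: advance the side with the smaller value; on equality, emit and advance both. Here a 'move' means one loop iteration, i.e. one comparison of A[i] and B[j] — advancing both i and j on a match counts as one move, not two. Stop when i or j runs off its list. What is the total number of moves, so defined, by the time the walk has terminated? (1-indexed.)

8 moves

i=1 j=1: 0<6, i++
i=2 j=1: 4<6, i++
i=3 j=1: 8>6, j++
i=3 j=2: 8<15, i++
i=4 j=2: 20>15, j++
i=4 j=3: 20<22, i++
i=5 j=3: 22==22 emit, i++,j++
i=6 j=4: 27==27 emit, i++,j++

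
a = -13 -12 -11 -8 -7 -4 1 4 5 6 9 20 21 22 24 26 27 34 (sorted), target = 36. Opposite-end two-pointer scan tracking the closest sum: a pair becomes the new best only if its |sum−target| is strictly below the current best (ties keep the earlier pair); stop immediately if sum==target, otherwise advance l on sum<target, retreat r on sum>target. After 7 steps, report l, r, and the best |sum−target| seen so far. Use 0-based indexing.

l=7, r=17, best |Δ|=1

[0,17] -13+34=21 d=15 * → l++
[1,17] -12+34=22 d=14 * → l++
[2,17] -11+34=23 d=13 * → l++
[3,17] -8+34=26 d=10 * → l++
[4,17] -7+34=27 d=9 * → l++
[5,17] -4+34=30 d=6 * → l++
[6,17] 1+34=35 d=1 * → l++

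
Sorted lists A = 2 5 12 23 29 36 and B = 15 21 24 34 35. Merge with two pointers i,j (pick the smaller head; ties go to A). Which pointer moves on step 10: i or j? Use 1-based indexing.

i=1 j=1: A[i]=2<=B[j]=15 take 2, i++
i=2 j=1: A[i]=5<=B[j]=15 take 5, i++
i=3 j=1: A[i]=12<=B[j]=15 take 12, i++
i=4 j=1: A[i]=23>B[j]=15 take 15, j++
i=4 j=2: A[i]=23>B[j]=21 take 21, j++
i=4 j=3: A[i]=23<=B[j]=24 take 23, i++
i=5 j=3: A[i]=29>B[j]=24 take 24, j++
i=5 j=4: A[i]=29<=B[j]=34 take 29, i++
i=6 j=4: A[i]=36>B[j]=34 take 34, j++
i=6 j=5: A[i]=36>B[j]=35 take 35, j++

j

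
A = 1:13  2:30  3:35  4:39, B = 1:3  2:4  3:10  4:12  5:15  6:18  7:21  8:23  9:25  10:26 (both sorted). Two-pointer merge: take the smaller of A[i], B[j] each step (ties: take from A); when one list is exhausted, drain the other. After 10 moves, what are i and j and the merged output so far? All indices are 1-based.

i=2, j=10, merged so far=[3, 4, 10, 12, 13, 15, 18, 21, 23, 25]

i=1 j=1: A[i]=13>B[j]=3 take 3, j++
i=1 j=2: A[i]=13>B[j]=4 take 4, j++
i=1 j=3: A[i]=13>B[j]=10 take 10, j++
i=1 j=4: A[i]=13>B[j]=12 take 12, j++
i=1 j=5: A[i]=13<=B[j]=15 take 13, i++
i=2 j=5: A[i]=30>B[j]=15 take 15, j++
i=2 j=6: A[i]=30>B[j]=18 take 18, j++
i=2 j=7: A[i]=30>B[j]=21 take 21, j++
i=2 j=8: A[i]=30>B[j]=23 take 23, j++
i=2 j=9: A[i]=30>B[j]=25 take 25, j++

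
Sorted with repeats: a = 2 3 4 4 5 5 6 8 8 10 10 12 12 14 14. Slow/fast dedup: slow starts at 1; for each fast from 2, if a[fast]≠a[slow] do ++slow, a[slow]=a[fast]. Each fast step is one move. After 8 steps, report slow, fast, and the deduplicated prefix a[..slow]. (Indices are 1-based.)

slow=1 fast=2: a[fast]=3≠a[slow]=2 write a[2]=3, slow++,fast++
slow=2 fast=3: a[fast]=4≠a[slow]=3 write a[3]=4, slow++,fast++
slow=3 fast=4: a[fast]=4=a[slow] dup, fast++
slow=3 fast=5: a[fast]=5≠a[slow]=4 write a[4]=5, slow++,fast++
slow=4 fast=6: a[fast]=5=a[slow] dup, fast++
slow=4 fast=7: a[fast]=6≠a[slow]=5 write a[5]=6, slow++,fast++
slow=5 fast=8: a[fast]=8≠a[slow]=6 write a[6]=8, slow++,fast++
slow=6 fast=9: a[fast]=8=a[slow] dup, fast++

slow=6, fast=10, prefix=[2, 3, 4, 5, 6, 8]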